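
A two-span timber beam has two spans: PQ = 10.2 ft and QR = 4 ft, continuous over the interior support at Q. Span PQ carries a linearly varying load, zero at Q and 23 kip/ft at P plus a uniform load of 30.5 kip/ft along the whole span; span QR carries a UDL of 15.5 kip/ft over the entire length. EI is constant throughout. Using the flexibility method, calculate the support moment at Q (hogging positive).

Take M_Q as the redundant. Released structure: two simple spans PQ and QR with a hinge at Q.
End slopes at the hinge Q, treating each span as simply supported:
  span PQ: triangular load, peak 23: 7w₀L³/(360EI) = 474.6/EI
  span PQ: UDL 30.5: wL³/(24EI) = 1349/EI
  span QR: UDL 15.5: wL³/(24EI) = 41.33/EI
  relative rotation θ_0 = (1823 + 41.33)/EI = 1865/EI
A unit hogging moment at Q produces rotation L₁/(3EI) + L₂/(3EI) = 4.733/EI.
Slope continuity at Q: θ_0 = M_Q·4.733/EI, so M_Q = 1865/4.733 = 393.9 kip·ft (hogging).

M_Q = 393.9 kip·ft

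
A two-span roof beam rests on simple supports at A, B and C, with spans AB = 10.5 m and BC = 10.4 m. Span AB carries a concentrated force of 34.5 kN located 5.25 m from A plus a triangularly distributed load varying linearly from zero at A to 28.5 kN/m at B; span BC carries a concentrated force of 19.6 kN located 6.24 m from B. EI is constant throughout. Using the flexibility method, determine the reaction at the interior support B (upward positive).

Take M_B as the redundant. Released structure: two simple spans AB and BC with a hinge at B.
Rotations at B on the released spans (each span's end-slope, ×1/EI):
  span AB: point load 34.5 at a = 5.25: Pab(L + a)/(6LEI) = 237.7/EI
  span AB: triangular load, peak 28.5: w₀L³/(45EI) = 733.2/EI
  span BC: point load 19.6 at a = 6.24: Pab(L + b)/(6LEI) = 118.7/EI
  relative rotation θ_0 = (970.9 + 118.7)/EI = 1090/EI
A unit hogging moment at B produces rotation L₁/(3EI) + L₂/(3EI) = 6.967/EI.
Compatibility: M_B·(L₁+L₂)/(3EI) = θ_0, giving M_B = 156.4 kN·m (hogging).
Span AB, ΣM about A with M_B applied at B: R_B^{AB}·10.5 = 1228 + 156.4, so R_B^{AB} = 131.9 kN and R_A = 184.1 − 131.9 = 52.23 kN.
Span BC, ΣM about C: R_B^{BC}·10.4 = 81.54 + 156.4, so R_B^{BC} = 22.88 kN and R_C = 19.6 − 22.88 = -3.279 kN.
R_B = 131.9 + 22.88 = 154.8 kN.

R_B = 154.8 kN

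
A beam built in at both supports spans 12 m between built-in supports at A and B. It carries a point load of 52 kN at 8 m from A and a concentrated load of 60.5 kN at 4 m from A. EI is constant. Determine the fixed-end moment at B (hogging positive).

Release both end moments; the primary structure is a simply-supported span AB with redundants M_A and M_B.
On the primary (simply-supported) span, the end slopes from the loading are:
  at A: point load 52 at a = 8: Pab(L + b)/(6LEI) = 369.8/EI
  at B: point load 52 at a = 8: Pab(L + a)/(6LEI) = 462.2/EI
  at A: point load 60.5 at a = 4: Pab(L + b)/(6LEI) = 537.8/EI
  at B: point load 60.5 at a = 4: Pab(L + a)/(6LEI) = 430.2/EI
  θ_A0 = 907.6/EI,  θ_B0 = 892.4/EI
Flexibility coefficients: a unit moment at one end gives L/(3EI) there and L/(6EI) at the far end, so f₁₁ = f₂₂ = 4/EI and f₁₂ = f₂₁ = 2/EI.
Compatibility — zero rotation at each built-in end:
  4 M_A + 2 M_B = 907.6
  2 M_A + 4 M_B = 892.4
Solving the pair gives M_A = 153.8 kN·m and M_B = 146.2 kN·m (hogging).

M_B = 146.2 kN·m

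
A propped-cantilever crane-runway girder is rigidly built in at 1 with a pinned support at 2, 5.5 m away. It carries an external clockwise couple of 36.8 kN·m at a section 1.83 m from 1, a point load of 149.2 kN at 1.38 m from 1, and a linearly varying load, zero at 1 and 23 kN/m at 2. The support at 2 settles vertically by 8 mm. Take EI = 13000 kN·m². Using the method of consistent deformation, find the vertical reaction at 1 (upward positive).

R_1 = 161.1 kN

Remove the prop at 2; the released (primary) structure is a cantilever built in at 1.
Primary-structure tip deflection at 2 by superposition:
  clockwise couple 36.8 at a = 1.83: M₀a(2L − a)/(2EI) = 308.8/EI
  point load 149.2 at a = 1.38: Pa²(3L − a)/(6EI) = 716/EI
  triangular load, peak 23 at the free end: 11w₀L⁴/(120EI) = 1929/EI
  δ_0 = 2954/EI
Tip deflection under a unit load at 2: L³/(3EI) = 55.46/EI.
With EI = 13000 kN·m²: δ_0 = 0.22723 m and δ_{22} = 0.004266 m/kN.
Compatibility — the beam at 2 must follow the support down by 0.008 m: δ_0 − R_2·δ_{22} = 0.008, so R_2 = (0.22723 − 0.008)/0.004266 = 51.39 kN.
Vertical equilibrium: R_1 = ΣP − R_2 = 212.4 − 51.39 = 161.1 kN.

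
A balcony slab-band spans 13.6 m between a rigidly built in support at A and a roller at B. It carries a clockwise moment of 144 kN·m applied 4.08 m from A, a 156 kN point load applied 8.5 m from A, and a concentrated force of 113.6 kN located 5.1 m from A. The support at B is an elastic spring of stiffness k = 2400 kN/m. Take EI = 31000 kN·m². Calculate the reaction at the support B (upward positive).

Take the reaction at B as the redundant and release it; the primary structure is a cantilever fixed at A.
Primary-structure tip deflection at B by superposition:
  clockwise couple 144 at a = 4.08: M₀a(2L − a)/(2EI) = 6792/EI
  point load 156 at a = 8.5: Pa²(3L − a)/(6EI) = 60676/EI
  point load 113.6 at a = 5.1: Pa²(3L − a)/(6EI) = 17581/EI
  δ_0 = 85048/EI
Flexibility coefficient — unit upward force at B: δ_{BB} = L³/(3EI) = 838.5/EI.
With EI = 31000 kN·m²: δ_0 = 2.7435 m and δ_{BB} = 0.027048 m/kN.
Compatibility — the spring shortens by R_B/k under the reaction it provides: δ_0 − R_B·δ_{BB} = R_B/k. With 1/k = 0.000417 m/kN, R_B = δ_0 / (δ_{BB} + 1/k) = 2.7435 / (0.027048 + 0.000417) = 99.89 kN.

R_B = 99.89 kN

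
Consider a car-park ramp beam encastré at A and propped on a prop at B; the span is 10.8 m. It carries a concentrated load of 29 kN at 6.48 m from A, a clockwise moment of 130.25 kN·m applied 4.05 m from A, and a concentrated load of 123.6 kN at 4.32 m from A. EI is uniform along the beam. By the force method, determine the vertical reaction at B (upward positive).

R_B = 49.26 kN

Take the reaction at B as the redundant and release it; the primary structure is a cantilever fixed at A.
Free-end deflection of the primary structure under the applied loading (downward +):
  point load 29 at a = 6.48: Pa²(3L − a)/(6EI) = 5261/EI
  clockwise couple 130.25 at a = 4.05: M₀a(2L − a)/(2EI) = 4629/EI
  point load 123.6 at a = 4.32: Pa²(3L − a)/(6EI) = 10795/EI
  δ_0 = 20685/EI
Flexibility coefficient — unit upward force at B: δ_{BB} = L³/(3EI) = 419.9/EI.
The prop prevents deflection at B: R_B = δ_0/δ_{BB} = 20685/419.9 = 49.26 kN.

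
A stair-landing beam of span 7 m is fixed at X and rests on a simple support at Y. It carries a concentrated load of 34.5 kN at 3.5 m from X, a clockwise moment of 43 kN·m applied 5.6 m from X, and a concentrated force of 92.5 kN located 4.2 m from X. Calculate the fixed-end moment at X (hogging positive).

Choose R_Y as the redundant. The primary structure is the cantilever fixed at X.
Free-end deflection of the primary structure under the applied loading (downward +):
  point load 34.5 at a = 3.5: Pa²(3L − a)/(6EI) = 1233/EI
  clockwise couple 43 at a = 5.6: M₀a(2L − a)/(2EI) = 1011/EI
  point load 92.5 at a = 4.2: Pa²(3L − a)/(6EI) = 4569/EI
  δ_0 = 6813/EI
Flexibility coefficient — unit upward force at Y: δ_{YY} = L³/(3EI) = 114.3/EI.
Compatibility at Y: δ_0 − R_Y·δ_{YY} = 0, so R_Y = 6813/114.3 = 59.59 kN.
Moment equilibrium about X: M_X = Σ(load moments about X) − R_Y·L = 552.2 − 59.59×7 = 135.1 kN·m.

M_X = 135.1 kN·m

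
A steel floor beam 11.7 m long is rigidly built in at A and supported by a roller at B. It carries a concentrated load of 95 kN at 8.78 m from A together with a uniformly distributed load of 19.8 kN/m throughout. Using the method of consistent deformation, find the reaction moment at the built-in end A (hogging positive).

Remove the prop at B; the released (primary) structure is a cantilever built in at A.
Free-end deflection of the primary structure under the applied loading (downward +):
  point load 95 at a = 8.78: Pa²(3L − a)/(6EI) = 32125/EI
  UDL 19.8: wL⁴/(8EI) = 46379/EI
  δ_0 = 78504/EI
Flexibility coefficient — unit upward force at B: δ_{BB} = L³/(3EI) = 533.9/EI.
Compatibility at B: δ_0 − R_B·δ_{BB} = 0, so R_B = 78504/533.9 = 147 kN.
Moment equilibrium about A: M_A = Σ(load moments about A) − R_B·L = 2189 − 147×11.7 = 468.9 kN·m.

M_A = 468.9 kN·m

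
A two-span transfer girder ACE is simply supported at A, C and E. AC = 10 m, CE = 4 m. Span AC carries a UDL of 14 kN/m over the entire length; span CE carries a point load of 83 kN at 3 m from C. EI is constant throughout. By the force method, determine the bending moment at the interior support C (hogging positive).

M_C = 136.1 kN·m

Take M_C as the redundant. Released structure: two simple spans AC and CE with a hinge at C.
Discontinuity in slope at C on the released structure — sum the simple-span end rotations:
  span AC: UDL 14: wL³/(24EI) = 583.3/EI
  span CE: point load 83 at a = 3: Pab(L + b)/(6LEI) = 51.88/EI
  relative rotation θ_0 = (583.3 + 51.88)/EI = 635.2/EI
A unit hogging moment at C produces rotation L₁/(3EI) + L₂/(3EI) = 4.667/EI.
Compatibility: M_C·(L₁+L₂)/(3EI) = θ_0, giving M_C = 136.1 kN·m (hogging).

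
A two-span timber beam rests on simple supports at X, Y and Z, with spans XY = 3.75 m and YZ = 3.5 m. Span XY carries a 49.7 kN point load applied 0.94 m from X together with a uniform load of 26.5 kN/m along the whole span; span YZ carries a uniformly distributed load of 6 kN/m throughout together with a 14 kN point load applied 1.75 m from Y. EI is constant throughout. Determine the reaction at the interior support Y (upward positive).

R_Y = 104.1 kN

Take M_Y as the redundant. Released structure: two simple spans XY and YZ with a hinge at Y.
Rotations at Y on the released spans (each span's end-slope, ×1/EI):
  span XY: point load 49.7 at a = 0.94: Pab(L + a)/(6LEI) = 27.36/EI
  span XY: UDL 26.5: wL³/(24EI) = 58.23/EI
  span YZ: UDL 6: wL³/(24EI) = 10.72/EI
  span YZ: point load 14 at a = 1.75: Pab(L + b)/(6LEI) = 10.72/EI
  relative rotation θ_0 = (85.59 + 21.44)/EI = 107/EI
A unit hogging moment at Y produces rotation L₁/(3EI) + L₂/(3EI) = 2.417/EI.
Compatibility: M_Y·(L₁+L₂)/(3EI) = θ_0, giving M_Y = 44.29 kN·m (hogging).
Span XY, ΣM about X with M_Y applied at Y: R_Y^{XY}·3.75 = 233 + 44.29, so R_Y^{XY} = 73.96 kN and R_X = 149.1 − 73.96 = 75.12 kN.
Span YZ, ΣM about Z: R_Y^{YZ}·3.5 = 61.25 + 44.29, so R_Y^{YZ} = 30.15 kN and R_Z = 35 − 30.15 = 4.846 kN.
R_Y = 73.96 + 30.15 = 104.1 kN.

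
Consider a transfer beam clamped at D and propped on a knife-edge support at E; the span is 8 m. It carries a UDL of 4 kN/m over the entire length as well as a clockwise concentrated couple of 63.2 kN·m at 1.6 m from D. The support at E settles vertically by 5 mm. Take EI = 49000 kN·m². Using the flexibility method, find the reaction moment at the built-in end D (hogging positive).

Release the roller at E. Primary structure: cantilever fixed at D.
Primary-structure tip deflection at E by superposition:
  UDL 4: wL⁴/(8EI) = 2048/EI
  clockwise couple 63.2 at a = 1.6: M₀a(2L − a)/(2EI) = 728.1/EI
  δ_0 = 2776/EI
Tip deflection under a unit load at E: L³/(3EI) = 170.7/EI.
With EI = 49000 kN·m²: δ_0 = 0.056654 m and δ_{EE} = 0.003483 m/kN.
Compatibility — the beam at E must follow the support down by 0.005 m: δ_0 − R_E·δ_{EE} = 0.005, so R_E = (0.056654 − 0.005)/0.003483 = 14.83 kN.
Moment equilibrium about D: M_D = Σ(load moments about D) − R_E·L = 191.2 − 14.83×8 = 72.56 kN·m.

M_D = 72.56 kN·m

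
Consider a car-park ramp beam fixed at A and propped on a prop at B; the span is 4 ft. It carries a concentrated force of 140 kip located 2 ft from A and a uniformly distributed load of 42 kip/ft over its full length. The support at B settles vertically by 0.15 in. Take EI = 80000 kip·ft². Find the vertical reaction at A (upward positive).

Choose R_B as the redundant. The primary structure is the cantilever fixed at A.
Deflection at B on the released cantilever, summing each load's contribution:
  point load 140 at a = 2: Pa²(3L − a)/(6EI) = 933.3/EI
  UDL 42: wL⁴/(8EI) = 1344/EI
  δ_0 = 2277/EI
Flexibility coefficient — unit upward force at B: δ_{BB} = L³/(3EI) = 21.33/EI.
With EI = 80000 kip·ft²: δ_0 = 0.028467 ft and δ_{BB} = 0.000267 ft/kip.
Compatibility — the beam at B must follow the support down by 0.0125 ft: δ_0 − R_B·δ_{BB} = 0.0125, so R_B = (0.028467 − 0.0125)/0.000267 = 59.88 kip.
Vertical equilibrium: R_A = ΣP − R_B = 308 − 59.88 = 248.1 kip.

R_A = 248.1 kip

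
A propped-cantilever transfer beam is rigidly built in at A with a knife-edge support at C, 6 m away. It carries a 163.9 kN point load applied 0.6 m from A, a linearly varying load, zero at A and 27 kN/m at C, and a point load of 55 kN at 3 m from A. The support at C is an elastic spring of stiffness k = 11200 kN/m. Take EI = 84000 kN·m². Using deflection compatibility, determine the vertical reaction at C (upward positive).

Take the reaction at C as the redundant and release it; the primary structure is a cantilever fixed at A.
Primary-structure tip deflection at C by superposition:
  point load 163.9 at a = 0.6: Pa²(3L − a)/(6EI) = 171.1/EI
  triangular load, peak 27 at the free end: 11w₀L⁴/(120EI) = 3208/EI
  point load 55 at a = 3: Pa²(3L − a)/(6EI) = 1238/EI
  δ_0 = 4616/EI
Flexibility coefficient — unit upward force at C: δ_{CC} = L³/(3EI) = 72/EI.
With EI = 84000 kN·m²: δ_0 = 0.054955 m and δ_{CC} = 0.000857 m/kN.
Compatibility — the spring shortens by R_C/k under the reaction it provides: δ_0 − R_C·δ_{CC} = R_C/k. With 1/k = 0.000089 m/kN, R_C = δ_0 / (δ_{CC} + 1/k) = 0.054955 / (0.000857 + 0.000089) = 58.07 kN.

R_C = 58.07 kN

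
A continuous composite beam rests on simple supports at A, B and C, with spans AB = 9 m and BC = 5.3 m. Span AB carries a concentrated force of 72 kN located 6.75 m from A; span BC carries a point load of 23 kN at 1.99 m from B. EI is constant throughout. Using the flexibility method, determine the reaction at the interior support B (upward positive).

R_B = 91 kN

Insert a hinge at B; M_B is the redundant, and each span becomes simply supported.
End slopes at the hinge B, treating each span as simply supported:
  span AB: point load 72 at a = 6.75: Pab(L + a)/(6LEI) = 318.9/EI
  span BC: point load 23 at a = 1.99: Pab(L + b)/(6LEI) = 41.02/EI
  relative rotation θ_0 = (318.9 + 41.02)/EI = 360/EI
A unit hogging moment at B produces rotation L₁/(3EI) + L₂/(3EI) = 4.767/EI.
Compatibility: M_B·(L₁+L₂)/(3EI) = θ_0, giving M_B = 75.52 kN·m (hogging).
Span AB, ΣM about A with M_B applied at B: R_B^{AB}·9 = 486 + 75.52, so R_B^{AB} = 62.39 kN and R_A = 72 − 62.39 = 9.609 kN.
Span BC, ΣM about C: R_B^{BC}·5.3 = 76.13 + 75.52, so R_B^{BC} = 28.61 kN and R_C = 23 − 28.61 = -5.612 kN.
R_B = 62.39 + 28.61 = 91 kN.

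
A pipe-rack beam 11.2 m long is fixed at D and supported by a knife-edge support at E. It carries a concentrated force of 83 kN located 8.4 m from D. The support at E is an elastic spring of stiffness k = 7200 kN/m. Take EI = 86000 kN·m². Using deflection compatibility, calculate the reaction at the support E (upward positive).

Release the roller at E. Primary structure: cantilever fixed at D.
Downward deflection at the released point E due to the loads:
  point load 83 at a = 8.4: Pa²(3L − a)/(6EI) = 24597/EI
Flexibility coefficient — unit upward force at E: δ_{EE} = L³/(3EI) = 468.3/EI.
With EI = 86000 kN·m²: δ_0 = 0.28601 m and δ_{EE} = 0.005445 m/kN.
Compatibility — the spring shortens by R_E/k under the reaction it provides: δ_0 − R_E·δ_{EE} = R_E/k. With 1/k = 0.000139 m/kN, R_E = δ_0 / (δ_{EE} + 1/k) = 0.28601 / (0.005445 + 0.000139) = 51.22 kN.

R_E = 51.22 kN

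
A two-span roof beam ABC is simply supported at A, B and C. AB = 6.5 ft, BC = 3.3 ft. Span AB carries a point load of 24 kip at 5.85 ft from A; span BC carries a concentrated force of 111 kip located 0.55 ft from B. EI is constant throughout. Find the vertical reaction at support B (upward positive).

Take M_B as the redundant. Released structure: two simple spans AB and BC with a hinge at B.
Rotations at B on the released spans (each span's end-slope, ×1/EI):
  span AB: point load 24 at a = 5.85: Pab(L + a)/(6LEI) = 28.9/EI
  span BC: point load 111 at a = 0.55: Pab(L + b)/(6LEI) = 51.3/EI
  relative rotation θ_0 = (28.9 + 51.3)/EI = 80.2/EI
A unit hogging moment at B produces rotation L₁/(3EI) + L₂/(3EI) = 3.267/EI.
Compatibility: M_B·(L₁+L₂)/(3EI) = θ_0, giving M_B = 24.55 kip·ft (hogging).
Span AB, ΣM about A with M_B applied at B: R_B^{AB}·6.5 = 140.4 + 24.55, so R_B^{AB} = 25.38 kip and R_A = 24 − 25.38 = -1.377 kip.
Span BC, ΣM about C: R_B^{BC}·3.3 = 305.2 + 24.55, so R_B^{BC} = 99.94 kip and R_C = 111 − 99.94 = 11.06 kip.
R_B = 25.38 + 99.94 = 125.3 kip.

R_B = 125.3 kip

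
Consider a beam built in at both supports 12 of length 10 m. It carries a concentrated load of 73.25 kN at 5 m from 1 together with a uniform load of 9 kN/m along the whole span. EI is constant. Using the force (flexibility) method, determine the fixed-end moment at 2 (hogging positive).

M_2 = 166.6 kN·m

Release both end moments; the primary structure is a simply-supported span 12 with redundants M_1 and M_2.
End rotations of the released simple span under the applied load (×1/EI):
  at 1: point load 73.25 at a = 5: Pab(L + b)/(6LEI) = 457.8/EI
  at 2: point load 73.25 at a = 5: Pab(L + a)/(6LEI) = 457.8/EI
  at 1: UDL 9: wL³/(24EI) = 375/EI
  at 2: UDL 9: wL³/(24EI) = 375/EI
  θ_10 = 832.8/EI,  θ_20 = 832.8/EI
Flexibility coefficients: a unit moment at one end gives L/(3EI) there and L/(6EI) at the far end, so f₁₁ = f₂₂ = 3.333/EI and f₁₂ = f₂₁ = 1.667/EI.
Compatibility — zero rotation at each built-in end:
  3.333 M_1 + 1.667 M_2 = 832.8
  1.667 M_1 + 3.333 M_2 = 832.8
Solving the pair gives M_1 = 166.6 kN·m and M_2 = 166.6 kN·m (hogging).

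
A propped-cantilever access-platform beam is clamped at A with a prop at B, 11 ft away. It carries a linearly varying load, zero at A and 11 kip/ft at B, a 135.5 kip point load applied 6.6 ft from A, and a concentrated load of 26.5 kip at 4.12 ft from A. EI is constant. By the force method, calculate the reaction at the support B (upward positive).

Take the reaction at B as the redundant and release it; the primary structure is a cantilever fixed at A.
Downward deflection at the released point B due to the loads:
  triangular load, peak 11 at the free end: 11w₀L⁴/(120EI) = 14763/EI
  point load 135.5 at a = 6.6: Pa²(3L − a)/(6EI) = 25970/EI
  point load 26.5 at a = 4.12: Pa²(3L − a)/(6EI) = 2165/EI
  δ_0 = 42899/EI
Tip deflection under a unit load at B: L³/(3EI) = 443.7/EI.
The prop prevents deflection at B: R_B = δ_0/δ_{BB} = 42899/443.7 = 96.69 kip.

R_B = 96.69 kip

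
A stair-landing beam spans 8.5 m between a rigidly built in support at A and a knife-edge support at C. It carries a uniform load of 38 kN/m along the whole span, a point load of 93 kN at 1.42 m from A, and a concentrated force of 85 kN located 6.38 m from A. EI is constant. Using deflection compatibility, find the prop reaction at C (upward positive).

Take the reaction at C as the redundant and release it; the primary structure is a cantilever fixed at A.
Free-end deflection of the primary structure under the applied loading (downward +):
  UDL 38: wL⁴/(8EI) = 24795/EI
  point load 93 at a = 1.42: Pa²(3L − a)/(6EI) = 752.6/EI
  point load 85 at a = 6.38: Pa²(3L − a)/(6EI) = 11025/EI
  δ_0 = 36573/EI
Tip deflection under a unit load at C: L³/(3EI) = 204.7/EI.
The prop prevents deflection at C: R_C = δ_0/δ_{CC} = 36573/204.7 = 178.7 kN.

R_C = 178.7 kN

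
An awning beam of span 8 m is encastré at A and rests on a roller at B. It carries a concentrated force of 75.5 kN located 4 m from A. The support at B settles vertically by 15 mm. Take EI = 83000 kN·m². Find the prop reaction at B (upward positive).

R_B = 16.3 kN

Release the roller at B. Primary structure: cantilever fixed at A.
Free-end deflection of the primary structure under the applied loading (downward +):
  point load 75.5 at a = 4: Pa²(3L − a)/(6EI) = 4027/EI
Tip deflection under a unit load at B: L³/(3EI) = 170.7/EI.
With EI = 83000 kN·m²: δ_0 = 0.048514 m and δ_{BB} = 0.002056 m/kN.
Compatibility — the beam at B must follow the support down by 0.015 m: δ_0 − R_B·δ_{BB} = 0.015, so R_B = (0.048514 − 0.015)/0.002056 = 16.3 kN.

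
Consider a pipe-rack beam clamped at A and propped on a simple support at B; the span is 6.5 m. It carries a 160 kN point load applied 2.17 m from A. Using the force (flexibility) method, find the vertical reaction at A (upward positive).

R_A = 136.2 kN

Release the roller at B. Primary structure: cantilever fixed at A.
Downward deflection at the released point B due to the loads:
  point load 160 at a = 2.17: Pa²(3L − a)/(6EI) = 2176/EI
Flexibility coefficient — unit upward force at B: δ_{BB} = L³/(3EI) = 91.54/EI.
Compatibility at B: δ_0 − R_B·δ_{BB} = 0, so R_B = 2176/91.54 = 23.77 kN.
Vertical equilibrium: R_A = ΣP − R_B = 160 − 23.77 = 136.2 kN.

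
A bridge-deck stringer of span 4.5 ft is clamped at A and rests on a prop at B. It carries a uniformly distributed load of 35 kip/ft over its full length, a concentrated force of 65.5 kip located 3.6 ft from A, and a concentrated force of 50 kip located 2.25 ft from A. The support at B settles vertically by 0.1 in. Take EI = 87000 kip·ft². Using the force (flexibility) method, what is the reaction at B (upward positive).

Release the roller at B. Primary structure: cantilever fixed at A.
Deflection at B on the released cantilever, summing each load's contribution:
  UDL 35: wL⁴/(8EI) = 1794/EI
  point load 65.5 at a = 3.6: Pa²(3L − a)/(6EI) = 1401/EI
  point load 50 at a = 2.25: Pa²(3L − a)/(6EI) = 474.6/EI
  δ_0 = 3669/EI
Tip deflection under a unit load at B: L³/(3EI) = 30.38/EI.
With EI = 87000 kip·ft²: δ_0 = 0.042176 ft and δ_{BB} = 0.000349 ft/kip.
Compatibility — the beam at B must follow the support down by 0.008333 ft: δ_0 − R_B·δ_{BB} = 0.008333, so R_B = (0.042176 − 0.008333)/0.000349 = 96.93 kip.

R_B = 96.93 kip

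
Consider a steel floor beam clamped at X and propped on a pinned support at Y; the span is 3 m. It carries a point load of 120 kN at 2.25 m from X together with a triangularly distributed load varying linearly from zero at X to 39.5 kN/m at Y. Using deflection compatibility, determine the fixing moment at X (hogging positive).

Remove the prop at Y; the released (primary) structure is a cantilever built in at X.
Downward deflection at the released point Y due to the loads:
  point load 120 at a = 2.25: Pa²(3L − a)/(6EI) = 683.4/EI
  triangular load, peak 39.5 at the free end: 11w₀L⁴/(120EI) = 293.3/EI
  δ_0 = 976.7/EI
Tip deflection under a unit load at Y: L³/(3EI) = 9/EI.
The prop prevents deflection at Y: R_Y = δ_0/δ_{YY} = 976.7/9 = 108.5 kN.
Moment equilibrium about X: M_X = Σ(load moments about X) − R_Y·L = 388.5 − 108.5×3 = 62.92 kN·m.

M_X = 62.92 kN·m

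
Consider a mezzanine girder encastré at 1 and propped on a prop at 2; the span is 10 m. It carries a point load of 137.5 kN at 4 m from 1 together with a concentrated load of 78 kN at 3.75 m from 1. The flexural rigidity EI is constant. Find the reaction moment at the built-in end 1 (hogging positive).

M_1 = 412.5 kN·m

Choose R_2 as the redundant. The primary structure is the cantilever fixed at 1.
Deflection at 2 on the released cantilever, summing each load's contribution:
  point load 137.5 at a = 4: Pa²(3L − a)/(6EI) = 9533/EI
  point load 78 at a = 3.75: Pa²(3L − a)/(6EI) = 4799/EI
  δ_0 = 14332/EI
Flexibility coefficient — unit upward force at 2: δ_{22} = L³/(3EI) = 333.3/EI.
The prop prevents deflection at 2: R_2 = δ_0/δ_{22} = 14332/333.3 = 43 kN.
Moment equilibrium about 1: M_1 = Σ(load moments about 1) − R_2·L = 842.5 − 43×10 = 412.5 kN·m.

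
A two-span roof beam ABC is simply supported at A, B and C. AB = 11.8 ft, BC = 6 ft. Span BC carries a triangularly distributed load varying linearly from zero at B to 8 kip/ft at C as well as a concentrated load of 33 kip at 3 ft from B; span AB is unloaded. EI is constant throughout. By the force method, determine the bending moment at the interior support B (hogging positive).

Take M_B as the redundant. Released structure: two simple spans AB and BC with a hinge at B.
Discontinuity in slope at B on the released structure — sum the simple-span end rotations:
  span BC: triangular load, peak 8: 7w₀L³/(360EI) = 33.6/EI
  span BC: point load 33 at a = 3: Pab(L + b)/(6LEI) = 74.25/EI
  relative rotation θ_0 = (0 + 107.8)/EI = 107.8/EI
A unit hogging moment at B produces rotation L₁/(3EI) + L₂/(3EI) = 5.933/EI.
Slope continuity at B: θ_0 = M_B·5.933/EI, so M_B = 107.8/5.933 = 18.18 kip·ft (hogging).

M_B = 18.18 kip·ft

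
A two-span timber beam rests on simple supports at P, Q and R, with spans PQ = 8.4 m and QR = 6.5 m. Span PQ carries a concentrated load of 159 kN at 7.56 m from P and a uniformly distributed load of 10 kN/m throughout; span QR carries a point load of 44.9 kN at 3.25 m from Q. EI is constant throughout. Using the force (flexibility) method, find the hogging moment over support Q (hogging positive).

M_Q = 138 kN·m

Take M_Q as the redundant. Released structure: two simple spans PQ and QR with a hinge at Q.
End slopes at the hinge Q, treating each span as simply supported:
  span PQ: point load 159 at a = 7.56: Pab(L + a)/(6LEI) = 319.7/EI
  span PQ: UDL 10: wL³/(24EI) = 247/EI
  span QR: point load 44.9 at a = 3.25: Pab(L + b)/(6LEI) = 118.6/EI
  relative rotation θ_0 = (566.7 + 118.6)/EI = 685.3/EI
A unit hogging moment at Q produces rotation L₁/(3EI) + L₂/(3EI) = 4.967/EI.
Compatibility: M_Q·(L₁+L₂)/(3EI) = θ_0, giving M_Q = 138 kN·m (hogging).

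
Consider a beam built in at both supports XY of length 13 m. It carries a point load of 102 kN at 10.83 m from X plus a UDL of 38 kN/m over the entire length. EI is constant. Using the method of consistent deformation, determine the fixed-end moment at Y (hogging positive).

Release both end moments; the primary structure is a simply-supported span XY with redundants M_X and M_Y.
On the primary (simply-supported) span, the end slopes from the loading are:
  at X: point load 102 at a = 10.83: Pab(L + b)/(6LEI) = 466.2/EI
  at Y: point load 102 at a = 10.83: Pab(L + a)/(6LEI) = 732.3/EI
  at X: UDL 38: wL³/(24EI) = 3479/EI
  at Y: UDL 38: wL³/(24EI) = 3479/EI
  θ_X0 = 3945/EI,  θ_Y0 = 4211/EI
Flexibility coefficients: a unit moment at one end gives L/(3EI) there and L/(6EI) at the far end, so f₁₁ = f₂₂ = 4.333/EI and f₁₂ = f₂₁ = 2.167/EI.
Compatibility — zero rotation at each built-in end:
  4.333 M_X + 2.167 M_Y = 3945
  2.167 M_X + 4.333 M_Y = 4211
Solving the pair gives M_X = 565.9 kN·m and M_Y = 688.8 kN·m (hogging).

M_Y = 688.8 kN·m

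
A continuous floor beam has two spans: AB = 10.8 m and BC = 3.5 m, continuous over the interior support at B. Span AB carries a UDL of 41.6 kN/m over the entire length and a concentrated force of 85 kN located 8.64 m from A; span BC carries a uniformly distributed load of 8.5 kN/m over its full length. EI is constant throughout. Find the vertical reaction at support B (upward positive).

Insert a hinge at B; M_B is the redundant, and each span becomes simply supported.
Discontinuity in slope at B on the released structure — sum the simple-span end rotations:
  span AB: UDL 41.6: wL³/(24EI) = 2184/EI
  span AB: point load 85 at a = 8.64: Pab(L + a)/(6LEI) = 475.9/EI
  span BC: UDL 8.5: wL³/(24EI) = 15.18/EI
  relative rotation θ_0 = (2659 + 15.18)/EI = 2675/EI
A unit hogging moment at B produces rotation L₁/(3EI) + L₂/(3EI) = 4.767/EI.
Compatibility: M_B·(L₁+L₂)/(3EI) = θ_0, giving M_B = 561.1 kN·m (hogging).
Span AB, ΣM about A with M_B applied at B: R_B^{AB}·10.8 = 3161 + 561.1, so R_B^{AB} = 344.6 kN and R_A = 534.3 − 344.6 = 189.7 kN.
Span BC, ΣM about C: R_B^{BC}·3.5 = 52.06 + 561.1, so R_B^{BC} = 175.2 kN and R_C = 29.75 − 175.2 = -145.4 kN.
R_B = 344.6 + 175.2 = 519.8 kN.

R_B = 519.8 kN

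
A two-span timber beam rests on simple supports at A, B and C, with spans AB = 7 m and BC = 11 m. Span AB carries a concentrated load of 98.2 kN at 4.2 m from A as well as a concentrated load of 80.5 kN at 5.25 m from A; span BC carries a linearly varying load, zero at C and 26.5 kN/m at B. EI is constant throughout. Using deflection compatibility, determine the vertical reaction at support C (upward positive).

R_C = 28.77 kN

Insert a hinge at B; M_B is the redundant, and each span becomes simply supported.
End slopes at the hinge B, treating each span as simply supported:
  span AB: point load 98.2 at a = 4.2: Pab(L + a)/(6LEI) = 308/EI
  span AB: point load 80.5 at a = 5.25: Pab(L + a)/(6LEI) = 215.7/EI
  span BC: triangular load, peak 26.5: w₀L³/(45EI) = 783.8/EI
  relative rotation θ_0 = (523.7 + 783.8)/EI = 1307/EI
A unit hogging moment at B produces rotation L₁/(3EI) + L₂/(3EI) = 6/EI.
Compatibility: M_B·(L₁+L₂)/(3EI) = θ_0, giving M_B = 217.9 kN·m (hogging).
Span BC, ΣM about C: R_B^{BC}·11 = 1069 + 217.9, so R_B^{BC} = 117 kN and R_C = 145.8 − 117 = 28.77 kN.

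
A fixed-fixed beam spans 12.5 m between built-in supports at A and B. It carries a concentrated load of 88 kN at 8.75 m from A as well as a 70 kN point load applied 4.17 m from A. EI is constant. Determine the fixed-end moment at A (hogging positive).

Take the two fixed-end moments M_A, M_B as redundants; the released structure is the simple span AB.
On the primary (simply-supported) span, the end slopes from the loading are:
  at A: point load 88 at a = 8.75: Pab(L + b)/(6LEI) = 625.6/EI
  at B: point load 88 at a = 8.75: Pab(L + a)/(6LEI) = 818.1/EI
  at A: point load 70 at a = 4.17: Pab(L + b)/(6LEI) = 675.3/EI
  at B: point load 70 at a = 4.17: Pab(L + a)/(6LEI) = 540.4/EI
  θ_A0 = 1301/EI,  θ_B0 = 1359/EI
Flexibility coefficients: a unit moment at one end gives L/(3EI) there and L/(6EI) at the far end, so f₁₁ = f₂₂ = 4.167/EI and f₁₂ = f₂₁ = 2.083/EI.
Compatibility — zero rotation at each built-in end:
  4.167 M_A + 2.083 M_B = 1301
  2.083 M_A + 4.167 M_B = 1359
Solving the pair gives M_A = 198.9 kN·m and M_B = 226.6 kN·m (hogging).

M_A = 198.9 kN·m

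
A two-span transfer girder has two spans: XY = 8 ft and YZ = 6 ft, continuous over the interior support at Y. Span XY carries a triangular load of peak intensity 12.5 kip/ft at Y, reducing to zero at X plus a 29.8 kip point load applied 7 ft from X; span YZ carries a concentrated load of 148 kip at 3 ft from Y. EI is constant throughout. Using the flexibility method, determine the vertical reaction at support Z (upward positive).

R_Z = 54.7 kip

Take M_Y as the redundant. Released structure: two simple spans XY and YZ with a hinge at Y.
End slopes at the hinge Y, treating each span as simply supported:
  span XY: triangular load, peak 12.5: w₀L³/(45EI) = 142.2/EI
  span XY: point load 29.8 at a = 7: Pab(L + a)/(6LEI) = 65.19/EI
  span YZ: point load 148 at a = 3: Pab(L + b)/(6LEI) = 333/EI
  relative rotation θ_0 = (207.4 + 333)/EI = 540.4/EI
A unit hogging moment at Y produces rotation L₁/(3EI) + L₂/(3EI) = 4.667/EI.
Compatibility: M_Y·(L₁+L₂)/(3EI) = θ_0, giving M_Y = 115.8 kip·ft (hogging).
Span YZ, ΣM about Z: R_Y^{YZ}·6 = 444 + 115.8, so R_Y^{YZ} = 93.3 kip and R_Z = 148 − 93.3 = 54.7 kip.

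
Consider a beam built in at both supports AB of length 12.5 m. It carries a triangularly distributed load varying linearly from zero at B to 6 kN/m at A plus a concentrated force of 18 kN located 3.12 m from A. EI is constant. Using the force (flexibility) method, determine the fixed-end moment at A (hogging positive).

M_A = 78.5 kN·m

Take the two fixed-end moments M_A, M_B as redundants; the released structure is the simple span AB.
End rotations of the released simple span under the applied load (×1/EI):
  at A: triangular load, peak 6: w₀L³/(45EI) = 260.4/EI
  at B: triangular load, peak 6: 7w₀L³/(360EI) = 227.9/EI
  at A: point load 18 at a = 3.12: Pab(L + b)/(6LEI) = 153.7/EI
  at B: point load 18 at a = 3.12: Pab(L + a)/(6LEI) = 109.7/EI
  θ_A0 = 414.1/EI,  θ_B0 = 337.6/EI
Flexibility coefficients: a unit moment at one end gives L/(3EI) there and L/(6EI) at the far end, so f₁₁ = f₂₂ = 4.167/EI and f₁₂ = f₂₁ = 2.083/EI.
Compatibility — zero rotation at each built-in end:
  4.167 M_A + 2.083 M_B = 414.1
  2.083 M_A + 4.167 M_B = 337.6
Solving the pair gives M_A = 78.5 kN·m and M_B = 41.77 kN·m (hogging).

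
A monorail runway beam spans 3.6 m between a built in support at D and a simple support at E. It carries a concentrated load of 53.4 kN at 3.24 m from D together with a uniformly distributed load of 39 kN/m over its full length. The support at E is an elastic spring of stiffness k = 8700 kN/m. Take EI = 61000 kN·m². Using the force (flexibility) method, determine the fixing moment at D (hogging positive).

Release the roller at E. Primary structure: cantilever fixed at D.
Free-end deflection of the primary structure under the applied loading (downward +):
  point load 53.4 at a = 3.24: Pa²(3L − a)/(6EI) = 706.3/EI
  UDL 39: wL⁴/(8EI) = 818.8/EI
  δ_0 = 1525/EI
Flexibility coefficient — unit upward force at E: δ_{EE} = L³/(3EI) = 15.55/EI.
With EI = 61000 kN·m²: δ_0 = 0.025002 m and δ_{EE} = 0.000255 m/kN.
Compatibility — the spring shortens by R_E/k under the reaction it provides: δ_0 − R_E·δ_{EE} = R_E/k. With 1/k = 0.000115 m/kN, R_E = δ_0 / (δ_{EE} + 1/k) = 0.025002 / (0.000255 + 0.000115) = 67.59 kN.
Moment equilibrium about D: M_D = Σ(load moments about D) − R_E·L = 425.7 − 67.59×3.6 = 182.4 kN·m.

M_D = 182.4 kN·m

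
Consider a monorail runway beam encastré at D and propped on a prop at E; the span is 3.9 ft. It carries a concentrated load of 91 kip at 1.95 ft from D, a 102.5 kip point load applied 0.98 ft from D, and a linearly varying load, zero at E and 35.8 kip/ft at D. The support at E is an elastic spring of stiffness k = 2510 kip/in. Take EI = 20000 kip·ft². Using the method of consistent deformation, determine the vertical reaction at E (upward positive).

Choose R_E as the redundant. The primary structure is the cantilever fixed at D.
Primary-structure tip deflection at E by superposition:
  point load 91 at a = 1.95: Pa²(3L − a)/(6EI) = 562.3/EI
  point load 102.5 at a = 0.98: Pa²(3L − a)/(6EI) = 175.9/EI
  triangular load, peak 35.8 at the fixed end: w₀L⁴/(30EI) = 276.1/EI
  δ_0 = 1014/EI
Tip deflection under a unit load at E: L³/(3EI) = 19.77/EI.
With EI = 20000 kip·ft²: δ_0 = 0.050712 ft and δ_{EE} = 0.000989 ft/kip.
Compatibility — the spring shortens by R_E/k under the reaction it provides: δ_0 − R_E·δ_{EE} = R_E/k. With 1/k = 1/(2510×12) ft/kip = 0.000033 ft/kip, R_E = δ_0 / (δ_{EE} + 1/k) = 0.050712 / (0.000989 + 0.000033) = 49.63 kip.

R_E = 49.63 kip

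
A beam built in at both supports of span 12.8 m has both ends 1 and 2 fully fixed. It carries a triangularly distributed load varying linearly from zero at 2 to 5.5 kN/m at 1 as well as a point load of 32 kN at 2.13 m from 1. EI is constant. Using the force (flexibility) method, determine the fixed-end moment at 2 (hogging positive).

M_2 = 39.49 kN·m

Take the two fixed-end moments M_1, M_2 as redundants; the released structure is the simple span 12.
On the primary (simply-supported) span, the end slopes from the loading are:
  at 1: triangular load, peak 5.5: w₀L³/(45EI) = 256.3/EI
  at 2: triangular load, peak 5.5: 7w₀L³/(360EI) = 224.3/EI
  at 1: point load 32 at a = 2.13: Pab(L + b)/(6LEI) = 222.3/EI
  at 2: point load 32 at a = 2.13: Pab(L + a)/(6LEI) = 141.4/EI
  θ_10 = 478.6/EI,  θ_20 = 365.7/EI
Flexibility coefficients: a unit moment at one end gives L/(3EI) there and L/(6EI) at the far end, so f₁₁ = f₂₂ = 4.267/EI and f₁₂ = f₂₁ = 2.133/EI.
Compatibility — zero rotation at each built-in end:
  4.267 M_1 + 2.133 M_2 = 478.6
  2.133 M_1 + 4.267 M_2 = 365.7
Solving the pair gives M_1 = 92.42 kN·m and M_2 = 39.49 kN·m (hogging).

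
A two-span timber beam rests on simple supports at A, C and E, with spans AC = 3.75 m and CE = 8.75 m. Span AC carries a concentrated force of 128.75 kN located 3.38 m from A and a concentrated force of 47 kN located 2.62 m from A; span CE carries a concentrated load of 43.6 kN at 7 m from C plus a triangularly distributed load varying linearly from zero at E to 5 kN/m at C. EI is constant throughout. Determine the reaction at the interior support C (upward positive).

R_C = 197 kN

Insert a hinge at C; M_C is the redundant, and each span becomes simply supported.
Rotations at C on the released spans (each span's end-slope, ×1/EI):
  span AC: point load 128.75 at a = 3.38: Pab(L + a)/(6LEI) = 51.02/EI
  span AC: point load 47 at a = 2.62: Pab(L + a)/(6LEI) = 39.39/EI
  span CE: point load 43.6 at a = 7: Pab(L + b)/(6LEI) = 106.8/EI
  span CE: triangular load, peak 5: w₀L³/(45EI) = 74.44/EI
  relative rotation θ_0 = (90.42 + 181.3)/EI = 271.7/EI
A unit hogging moment at C produces rotation L₁/(3EI) + L₂/(3EI) = 4.167/EI.
Slope continuity at C: θ_0 = M_C·4.167/EI, so M_C = 271.7/4.167 = 65.2 kN·m (hogging).
Span AC, ΣM about A with M_C applied at C: R_C^{AC}·3.75 = 558.3 + 65.2, so R_C^{AC} = 166.3 kN and R_A = 175.8 − 166.3 = 9.479 kN.
Span CE, ΣM about E: R_C^{CE}·8.75 = 203.9 + 65.2, so R_C^{CE} = 30.75 kN and R_E = 65.47 − 30.75 = 34.72 kN.
R_C = 166.3 + 30.75 = 197 kN.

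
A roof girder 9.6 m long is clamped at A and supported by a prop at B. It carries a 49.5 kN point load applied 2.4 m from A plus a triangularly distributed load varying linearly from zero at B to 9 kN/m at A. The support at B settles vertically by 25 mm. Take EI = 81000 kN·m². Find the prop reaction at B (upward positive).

Take the reaction at B as the redundant and release it; the primary structure is a cantilever fixed at A.
Free-end deflection of the primary structure under the applied loading (downward +):
  point load 49.5 at a = 2.4: Pa²(3L − a)/(6EI) = 1255/EI
  triangular load, peak 9 at the fixed end: w₀L⁴/(30EI) = 2548/EI
  δ_0 = 3803/EI
Flexibility coefficient — unit upward force at B: δ_{BB} = L³/(3EI) = 294.9/EI.
With EI = 81000 kN·m²: δ_0 = 0.046945 m and δ_{BB} = 0.003641 m/kN.
Compatibility — the beam at B must follow the support down by 0.025 m: δ_0 − R_B·δ_{BB} = 0.025, so R_B = (0.046945 − 0.025)/0.003641 = 6.027 kN.

R_B = 6.027 kN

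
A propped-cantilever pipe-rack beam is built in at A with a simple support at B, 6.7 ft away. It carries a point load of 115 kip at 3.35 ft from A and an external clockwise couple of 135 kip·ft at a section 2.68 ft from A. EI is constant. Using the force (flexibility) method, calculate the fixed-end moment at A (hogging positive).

Remove the prop at B; the released (primary) structure is a cantilever built in at A.
Downward deflection at the released point B due to the loads:
  point load 115 at a = 3.35: Pa²(3L − a)/(6EI) = 3603/EI
  clockwise couple 135 at a = 2.68: M₀a(2L − a)/(2EI) = 1939/EI
  δ_0 = 5542/EI
Tip deflection under a unit load at B: L³/(3EI) = 100.3/EI.
Compatibility at B: δ_0 − R_B·δ_{BB} = 0, so R_B = 5542/100.3 = 55.28 kip.
Moment equilibrium about A: M_A = Σ(load moments about A) − R_B·L = 520.2 − 55.28×6.7 = 149.9 kip·ft.

M_A = 149.9 kip·ft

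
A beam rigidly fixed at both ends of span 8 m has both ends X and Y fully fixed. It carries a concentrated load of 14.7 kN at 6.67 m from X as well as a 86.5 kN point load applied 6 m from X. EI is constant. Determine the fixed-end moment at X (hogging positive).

Take the two fixed-end moments M_X, M_Y as redundants; the released structure is the simple span XY.
End rotations of the released simple span under the applied load (×1/EI):
  at X: point load 14.7 at a = 6.67: Pab(L + b)/(6LEI) = 25.35/EI
  at Y: point load 14.7 at a = 6.67: Pab(L + a)/(6LEI) = 39.86/EI
  at X: point load 86.5 at a = 6: Pab(L + b)/(6LEI) = 216.2/EI
  at Y: point load 86.5 at a = 6: Pab(L + a)/(6LEI) = 302.8/EI
  θ_X0 = 241.6/EI,  θ_Y0 = 342.6/EI
Flexibility coefficients: a unit moment at one end gives L/(3EI) there and L/(6EI) at the far end, so f₁₁ = f₂₂ = 2.667/EI and f₁₂ = f₂₁ = 1.333/EI.
Compatibility — zero rotation at each built-in end:
  2.667 M_X + 1.333 M_Y = 241.6
  1.333 M_X + 2.667 M_Y = 342.6
Solving the pair gives M_X = 35.15 kN·m and M_Y = 110.9 kN·m (hogging).

M_X = 35.15 kN·m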